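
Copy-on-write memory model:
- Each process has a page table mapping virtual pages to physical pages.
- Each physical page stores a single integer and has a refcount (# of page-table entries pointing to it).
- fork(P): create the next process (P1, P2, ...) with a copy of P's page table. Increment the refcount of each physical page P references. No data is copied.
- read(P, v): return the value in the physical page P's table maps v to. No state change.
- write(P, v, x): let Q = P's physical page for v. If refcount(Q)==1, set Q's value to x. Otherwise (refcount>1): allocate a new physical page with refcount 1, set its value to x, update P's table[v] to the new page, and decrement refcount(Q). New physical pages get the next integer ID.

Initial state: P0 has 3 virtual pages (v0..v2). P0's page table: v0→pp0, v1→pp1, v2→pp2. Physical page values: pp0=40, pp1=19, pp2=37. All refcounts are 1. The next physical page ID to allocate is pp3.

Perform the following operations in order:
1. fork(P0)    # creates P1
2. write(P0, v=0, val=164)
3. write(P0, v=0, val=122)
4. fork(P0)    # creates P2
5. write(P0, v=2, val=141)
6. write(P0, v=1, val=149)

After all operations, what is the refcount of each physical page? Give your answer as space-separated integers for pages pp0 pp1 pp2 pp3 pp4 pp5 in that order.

Answer: 1 2 2 2 1 1

Derivation:
Op 1: fork(P0) -> P1. 3 ppages; refcounts: pp0:2 pp1:2 pp2:2
Op 2: write(P0, v0, 164). refcount(pp0)=2>1 -> COPY to pp3. 4 ppages; refcounts: pp0:1 pp1:2 pp2:2 pp3:1
Op 3: write(P0, v0, 122). refcount(pp3)=1 -> write in place. 4 ppages; refcounts: pp0:1 pp1:2 pp2:2 pp3:1
Op 4: fork(P0) -> P2. 4 ppages; refcounts: pp0:1 pp1:3 pp2:3 pp3:2
Op 5: write(P0, v2, 141). refcount(pp2)=3>1 -> COPY to pp4. 5 ppages; refcounts: pp0:1 pp1:3 pp2:2 pp3:2 pp4:1
Op 6: write(P0, v1, 149). refcount(pp1)=3>1 -> COPY to pp5. 6 ppages; refcounts: pp0:1 pp1:2 pp2:2 pp3:2 pp4:1 pp5:1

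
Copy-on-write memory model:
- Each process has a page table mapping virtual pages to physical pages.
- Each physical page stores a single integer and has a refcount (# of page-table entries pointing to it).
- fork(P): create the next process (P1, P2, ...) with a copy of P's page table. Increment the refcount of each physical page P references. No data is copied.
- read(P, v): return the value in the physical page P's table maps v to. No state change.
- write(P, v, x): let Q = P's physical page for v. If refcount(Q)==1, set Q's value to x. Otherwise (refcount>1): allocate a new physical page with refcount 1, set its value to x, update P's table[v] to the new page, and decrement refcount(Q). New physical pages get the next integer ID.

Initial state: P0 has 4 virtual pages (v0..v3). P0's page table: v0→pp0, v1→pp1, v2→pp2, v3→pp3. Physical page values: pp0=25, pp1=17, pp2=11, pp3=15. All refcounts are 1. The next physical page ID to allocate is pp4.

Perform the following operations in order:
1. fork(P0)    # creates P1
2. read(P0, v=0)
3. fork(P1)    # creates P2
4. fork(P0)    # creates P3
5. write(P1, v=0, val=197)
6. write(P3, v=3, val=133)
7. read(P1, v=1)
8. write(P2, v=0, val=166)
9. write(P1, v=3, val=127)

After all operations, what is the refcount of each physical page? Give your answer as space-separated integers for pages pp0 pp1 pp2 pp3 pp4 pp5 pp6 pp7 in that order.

Answer: 2 4 4 2 1 1 1 1

Derivation:
Op 1: fork(P0) -> P1. 4 ppages; refcounts: pp0:2 pp1:2 pp2:2 pp3:2
Op 2: read(P0, v0) -> 25. No state change.
Op 3: fork(P1) -> P2. 4 ppages; refcounts: pp0:3 pp1:3 pp2:3 pp3:3
Op 4: fork(P0) -> P3. 4 ppages; refcounts: pp0:4 pp1:4 pp2:4 pp3:4
Op 5: write(P1, v0, 197). refcount(pp0)=4>1 -> COPY to pp4. 5 ppages; refcounts: pp0:3 pp1:4 pp2:4 pp3:4 pp4:1
Op 6: write(P3, v3, 133). refcount(pp3)=4>1 -> COPY to pp5. 6 ppages; refcounts: pp0:3 pp1:4 pp2:4 pp3:3 pp4:1 pp5:1
Op 7: read(P1, v1) -> 17. No state change.
Op 8: write(P2, v0, 166). refcount(pp0)=3>1 -> COPY to pp6. 7 ppages; refcounts: pp0:2 pp1:4 pp2:4 pp3:3 pp4:1 pp5:1 pp6:1
Op 9: write(P1, v3, 127). refcount(pp3)=3>1 -> COPY to pp7. 8 ppages; refcounts: pp0:2 pp1:4 pp2:4 pp3:2 pp4:1 pp5:1 pp6:1 pp7:1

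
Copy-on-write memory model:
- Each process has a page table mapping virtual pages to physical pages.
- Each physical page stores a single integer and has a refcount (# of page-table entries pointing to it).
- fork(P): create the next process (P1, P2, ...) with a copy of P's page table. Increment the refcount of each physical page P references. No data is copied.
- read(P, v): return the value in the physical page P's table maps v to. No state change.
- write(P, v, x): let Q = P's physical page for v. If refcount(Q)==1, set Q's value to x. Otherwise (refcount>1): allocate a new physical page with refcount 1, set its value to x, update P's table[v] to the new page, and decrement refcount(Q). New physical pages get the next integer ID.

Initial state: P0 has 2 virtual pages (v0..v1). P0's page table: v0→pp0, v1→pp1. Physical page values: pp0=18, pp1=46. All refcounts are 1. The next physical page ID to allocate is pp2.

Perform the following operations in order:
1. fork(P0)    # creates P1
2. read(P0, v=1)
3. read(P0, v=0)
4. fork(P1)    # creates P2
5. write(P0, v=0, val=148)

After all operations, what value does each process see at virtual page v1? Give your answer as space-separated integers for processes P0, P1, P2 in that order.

Op 1: fork(P0) -> P1. 2 ppages; refcounts: pp0:2 pp1:2
Op 2: read(P0, v1) -> 46. No state change.
Op 3: read(P0, v0) -> 18. No state change.
Op 4: fork(P1) -> P2. 2 ppages; refcounts: pp0:3 pp1:3
Op 5: write(P0, v0, 148). refcount(pp0)=3>1 -> COPY to pp2. 3 ppages; refcounts: pp0:2 pp1:3 pp2:1
P0: v1 -> pp1 = 46
P1: v1 -> pp1 = 46
P2: v1 -> pp1 = 46

Answer: 46 46 46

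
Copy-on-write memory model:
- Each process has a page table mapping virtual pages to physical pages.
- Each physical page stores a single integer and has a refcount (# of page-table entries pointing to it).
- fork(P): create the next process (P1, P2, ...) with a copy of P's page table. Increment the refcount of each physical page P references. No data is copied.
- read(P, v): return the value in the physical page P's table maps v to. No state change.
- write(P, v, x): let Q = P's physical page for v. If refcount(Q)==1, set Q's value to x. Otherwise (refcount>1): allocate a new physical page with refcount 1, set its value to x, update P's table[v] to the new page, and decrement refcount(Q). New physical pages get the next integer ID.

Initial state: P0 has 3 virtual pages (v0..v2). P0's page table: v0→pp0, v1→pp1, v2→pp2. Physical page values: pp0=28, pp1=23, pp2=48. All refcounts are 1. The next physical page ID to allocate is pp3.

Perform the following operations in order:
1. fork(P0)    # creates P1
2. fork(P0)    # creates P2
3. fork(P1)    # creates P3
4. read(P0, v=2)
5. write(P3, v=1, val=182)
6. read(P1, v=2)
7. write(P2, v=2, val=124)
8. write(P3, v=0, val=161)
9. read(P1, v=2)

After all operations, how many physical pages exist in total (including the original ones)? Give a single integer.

Answer: 6

Derivation:
Op 1: fork(P0) -> P1. 3 ppages; refcounts: pp0:2 pp1:2 pp2:2
Op 2: fork(P0) -> P2. 3 ppages; refcounts: pp0:3 pp1:3 pp2:3
Op 3: fork(P1) -> P3. 3 ppages; refcounts: pp0:4 pp1:4 pp2:4
Op 4: read(P0, v2) -> 48. No state change.
Op 5: write(P3, v1, 182). refcount(pp1)=4>1 -> COPY to pp3. 4 ppages; refcounts: pp0:4 pp1:3 pp2:4 pp3:1
Op 6: read(P1, v2) -> 48. No state change.
Op 7: write(P2, v2, 124). refcount(pp2)=4>1 -> COPY to pp4. 5 ppages; refcounts: pp0:4 pp1:3 pp2:3 pp3:1 pp4:1
Op 8: write(P3, v0, 161). refcount(pp0)=4>1 -> COPY to pp5. 6 ppages; refcounts: pp0:3 pp1:3 pp2:3 pp3:1 pp4:1 pp5:1
Op 9: read(P1, v2) -> 48. No state change.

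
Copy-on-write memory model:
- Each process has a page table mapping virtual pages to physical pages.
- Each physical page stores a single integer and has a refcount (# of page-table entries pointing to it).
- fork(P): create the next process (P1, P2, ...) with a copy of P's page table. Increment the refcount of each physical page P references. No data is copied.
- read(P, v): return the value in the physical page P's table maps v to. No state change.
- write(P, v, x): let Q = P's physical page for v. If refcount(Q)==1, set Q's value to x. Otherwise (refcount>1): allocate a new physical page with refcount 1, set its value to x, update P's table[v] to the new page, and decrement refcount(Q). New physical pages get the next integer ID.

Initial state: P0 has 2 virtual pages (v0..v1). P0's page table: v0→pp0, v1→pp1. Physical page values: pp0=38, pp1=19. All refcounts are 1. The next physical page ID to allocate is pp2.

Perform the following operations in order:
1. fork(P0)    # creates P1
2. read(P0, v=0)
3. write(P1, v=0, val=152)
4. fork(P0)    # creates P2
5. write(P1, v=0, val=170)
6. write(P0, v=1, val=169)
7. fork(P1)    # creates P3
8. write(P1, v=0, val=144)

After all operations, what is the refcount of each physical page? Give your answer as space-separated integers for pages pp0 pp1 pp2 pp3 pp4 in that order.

Op 1: fork(P0) -> P1. 2 ppages; refcounts: pp0:2 pp1:2
Op 2: read(P0, v0) -> 38. No state change.
Op 3: write(P1, v0, 152). refcount(pp0)=2>1 -> COPY to pp2. 3 ppages; refcounts: pp0:1 pp1:2 pp2:1
Op 4: fork(P0) -> P2. 3 ppages; refcounts: pp0:2 pp1:3 pp2:1
Op 5: write(P1, v0, 170). refcount(pp2)=1 -> write in place. 3 ppages; refcounts: pp0:2 pp1:3 pp2:1
Op 6: write(P0, v1, 169). refcount(pp1)=3>1 -> COPY to pp3. 4 ppages; refcounts: pp0:2 pp1:2 pp2:1 pp3:1
Op 7: fork(P1) -> P3. 4 ppages; refcounts: pp0:2 pp1:3 pp2:2 pp3:1
Op 8: write(P1, v0, 144). refcount(pp2)=2>1 -> COPY to pp4. 5 ppages; refcounts: pp0:2 pp1:3 pp2:1 pp3:1 pp4:1

Answer: 2 3 1 1 1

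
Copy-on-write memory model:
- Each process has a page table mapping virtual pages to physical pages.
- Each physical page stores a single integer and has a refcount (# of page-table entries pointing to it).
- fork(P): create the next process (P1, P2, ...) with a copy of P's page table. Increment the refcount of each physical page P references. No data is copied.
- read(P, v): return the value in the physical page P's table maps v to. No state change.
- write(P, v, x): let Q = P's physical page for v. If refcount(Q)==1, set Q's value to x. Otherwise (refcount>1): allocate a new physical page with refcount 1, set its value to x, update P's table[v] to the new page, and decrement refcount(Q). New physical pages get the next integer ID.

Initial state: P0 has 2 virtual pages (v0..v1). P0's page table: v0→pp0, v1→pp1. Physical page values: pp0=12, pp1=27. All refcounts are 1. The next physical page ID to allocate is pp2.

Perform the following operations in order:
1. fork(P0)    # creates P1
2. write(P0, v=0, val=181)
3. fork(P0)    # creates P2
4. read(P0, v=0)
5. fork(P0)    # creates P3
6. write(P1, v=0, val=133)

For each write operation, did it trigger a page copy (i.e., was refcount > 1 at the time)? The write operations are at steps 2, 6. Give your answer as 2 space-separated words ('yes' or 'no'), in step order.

Op 1: fork(P0) -> P1. 2 ppages; refcounts: pp0:2 pp1:2
Op 2: write(P0, v0, 181). refcount(pp0)=2>1 -> COPY to pp2. 3 ppages; refcounts: pp0:1 pp1:2 pp2:1
Op 3: fork(P0) -> P2. 3 ppages; refcounts: pp0:1 pp1:3 pp2:2
Op 4: read(P0, v0) -> 181. No state change.
Op 5: fork(P0) -> P3. 3 ppages; refcounts: pp0:1 pp1:4 pp2:3
Op 6: write(P1, v0, 133). refcount(pp0)=1 -> write in place. 3 ppages; refcounts: pp0:1 pp1:4 pp2:3

yes no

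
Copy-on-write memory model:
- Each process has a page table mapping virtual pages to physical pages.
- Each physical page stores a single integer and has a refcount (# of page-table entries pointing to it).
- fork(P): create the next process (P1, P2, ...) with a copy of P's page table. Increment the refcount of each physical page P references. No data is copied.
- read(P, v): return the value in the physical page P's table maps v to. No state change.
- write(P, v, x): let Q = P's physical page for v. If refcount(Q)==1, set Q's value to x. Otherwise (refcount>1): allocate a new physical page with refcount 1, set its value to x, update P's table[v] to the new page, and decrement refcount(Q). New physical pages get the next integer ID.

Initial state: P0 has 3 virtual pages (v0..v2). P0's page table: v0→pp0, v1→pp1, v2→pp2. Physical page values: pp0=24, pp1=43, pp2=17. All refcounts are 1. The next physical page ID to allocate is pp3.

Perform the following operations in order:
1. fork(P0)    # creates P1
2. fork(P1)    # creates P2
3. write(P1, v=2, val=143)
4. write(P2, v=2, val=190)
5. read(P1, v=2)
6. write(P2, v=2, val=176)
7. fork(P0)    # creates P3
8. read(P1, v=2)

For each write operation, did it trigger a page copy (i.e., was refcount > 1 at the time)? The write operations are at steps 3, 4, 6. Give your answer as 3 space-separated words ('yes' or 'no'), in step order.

Op 1: fork(P0) -> P1. 3 ppages; refcounts: pp0:2 pp1:2 pp2:2
Op 2: fork(P1) -> P2. 3 ppages; refcounts: pp0:3 pp1:3 pp2:3
Op 3: write(P1, v2, 143). refcount(pp2)=3>1 -> COPY to pp3. 4 ppages; refcounts: pp0:3 pp1:3 pp2:2 pp3:1
Op 4: write(P2, v2, 190). refcount(pp2)=2>1 -> COPY to pp4. 5 ppages; refcounts: pp0:3 pp1:3 pp2:1 pp3:1 pp4:1
Op 5: read(P1, v2) -> 143. No state change.
Op 6: write(P2, v2, 176). refcount(pp4)=1 -> write in place. 5 ppages; refcounts: pp0:3 pp1:3 pp2:1 pp3:1 pp4:1
Op 7: fork(P0) -> P3. 5 ppages; refcounts: pp0:4 pp1:4 pp2:2 pp3:1 pp4:1
Op 8: read(P1, v2) -> 143. No state change.

yes yes no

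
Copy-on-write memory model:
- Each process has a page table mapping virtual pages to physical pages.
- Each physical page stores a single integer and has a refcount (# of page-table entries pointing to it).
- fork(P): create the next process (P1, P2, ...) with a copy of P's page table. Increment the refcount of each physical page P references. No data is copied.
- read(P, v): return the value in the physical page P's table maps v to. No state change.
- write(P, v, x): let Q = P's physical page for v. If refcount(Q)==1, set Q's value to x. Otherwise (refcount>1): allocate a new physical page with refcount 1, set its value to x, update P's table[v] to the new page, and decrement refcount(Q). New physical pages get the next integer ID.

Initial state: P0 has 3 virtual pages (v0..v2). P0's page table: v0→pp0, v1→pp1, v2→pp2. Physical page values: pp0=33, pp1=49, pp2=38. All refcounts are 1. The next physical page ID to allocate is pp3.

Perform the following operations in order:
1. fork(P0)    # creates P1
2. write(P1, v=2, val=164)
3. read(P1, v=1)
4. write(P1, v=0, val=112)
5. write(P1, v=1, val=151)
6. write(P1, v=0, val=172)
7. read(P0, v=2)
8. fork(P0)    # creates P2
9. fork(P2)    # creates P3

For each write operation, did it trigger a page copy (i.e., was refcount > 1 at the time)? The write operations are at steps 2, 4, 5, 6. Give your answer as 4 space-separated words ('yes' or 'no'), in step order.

Op 1: fork(P0) -> P1. 3 ppages; refcounts: pp0:2 pp1:2 pp2:2
Op 2: write(P1, v2, 164). refcount(pp2)=2>1 -> COPY to pp3. 4 ppages; refcounts: pp0:2 pp1:2 pp2:1 pp3:1
Op 3: read(P1, v1) -> 49. No state change.
Op 4: write(P1, v0, 112). refcount(pp0)=2>1 -> COPY to pp4. 5 ppages; refcounts: pp0:1 pp1:2 pp2:1 pp3:1 pp4:1
Op 5: write(P1, v1, 151). refcount(pp1)=2>1 -> COPY to pp5. 6 ppages; refcounts: pp0:1 pp1:1 pp2:1 pp3:1 pp4:1 pp5:1
Op 6: write(P1, v0, 172). refcount(pp4)=1 -> write in place. 6 ppages; refcounts: pp0:1 pp1:1 pp2:1 pp3:1 pp4:1 pp5:1
Op 7: read(P0, v2) -> 38. No state change.
Op 8: fork(P0) -> P2. 6 ppages; refcounts: pp0:2 pp1:2 pp2:2 pp3:1 pp4:1 pp5:1
Op 9: fork(P2) -> P3. 6 ppages; refcounts: pp0:3 pp1:3 pp2:3 pp3:1 pp4:1 pp5:1

yes yes yes no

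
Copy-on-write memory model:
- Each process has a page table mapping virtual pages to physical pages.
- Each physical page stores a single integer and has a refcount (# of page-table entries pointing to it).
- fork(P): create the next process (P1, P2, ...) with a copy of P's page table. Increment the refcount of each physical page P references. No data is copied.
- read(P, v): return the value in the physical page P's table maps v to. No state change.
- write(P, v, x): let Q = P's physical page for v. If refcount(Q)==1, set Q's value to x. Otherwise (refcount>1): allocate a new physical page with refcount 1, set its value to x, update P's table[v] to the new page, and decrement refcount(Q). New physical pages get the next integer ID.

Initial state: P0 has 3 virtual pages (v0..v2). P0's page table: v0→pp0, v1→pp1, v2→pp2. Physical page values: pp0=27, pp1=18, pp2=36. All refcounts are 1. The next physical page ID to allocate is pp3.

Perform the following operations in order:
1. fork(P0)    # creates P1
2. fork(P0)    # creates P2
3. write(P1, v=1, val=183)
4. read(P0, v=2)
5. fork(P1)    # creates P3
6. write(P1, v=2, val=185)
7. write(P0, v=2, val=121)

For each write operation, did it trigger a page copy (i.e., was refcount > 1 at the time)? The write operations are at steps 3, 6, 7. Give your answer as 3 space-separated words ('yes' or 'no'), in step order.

Op 1: fork(P0) -> P1. 3 ppages; refcounts: pp0:2 pp1:2 pp2:2
Op 2: fork(P0) -> P2. 3 ppages; refcounts: pp0:3 pp1:3 pp2:3
Op 3: write(P1, v1, 183). refcount(pp1)=3>1 -> COPY to pp3. 4 ppages; refcounts: pp0:3 pp1:2 pp2:3 pp3:1
Op 4: read(P0, v2) -> 36. No state change.
Op 5: fork(P1) -> P3. 4 ppages; refcounts: pp0:4 pp1:2 pp2:4 pp3:2
Op 6: write(P1, v2, 185). refcount(pp2)=4>1 -> COPY to pp4. 5 ppages; refcounts: pp0:4 pp1:2 pp2:3 pp3:2 pp4:1
Op 7: write(P0, v2, 121). refcount(pp2)=3>1 -> COPY to pp5. 6 ppages; refcounts: pp0:4 pp1:2 pp2:2 pp3:2 pp4:1 pp5:1

yes yes yes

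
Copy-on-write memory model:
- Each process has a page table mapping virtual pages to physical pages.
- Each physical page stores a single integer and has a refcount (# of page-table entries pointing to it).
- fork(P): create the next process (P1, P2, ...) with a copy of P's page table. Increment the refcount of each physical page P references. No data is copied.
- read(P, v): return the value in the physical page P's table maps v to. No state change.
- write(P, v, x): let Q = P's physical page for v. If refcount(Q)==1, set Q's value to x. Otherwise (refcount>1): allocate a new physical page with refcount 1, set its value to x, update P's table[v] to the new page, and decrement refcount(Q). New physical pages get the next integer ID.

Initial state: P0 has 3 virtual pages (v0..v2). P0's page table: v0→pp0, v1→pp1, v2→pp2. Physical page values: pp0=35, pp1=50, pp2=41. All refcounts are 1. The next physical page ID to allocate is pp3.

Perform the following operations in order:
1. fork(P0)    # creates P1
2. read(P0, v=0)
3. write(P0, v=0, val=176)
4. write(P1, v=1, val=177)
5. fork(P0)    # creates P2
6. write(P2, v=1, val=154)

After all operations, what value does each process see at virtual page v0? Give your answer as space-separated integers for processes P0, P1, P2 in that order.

Answer: 176 35 176

Derivation:
Op 1: fork(P0) -> P1. 3 ppages; refcounts: pp0:2 pp1:2 pp2:2
Op 2: read(P0, v0) -> 35. No state change.
Op 3: write(P0, v0, 176). refcount(pp0)=2>1 -> COPY to pp3. 4 ppages; refcounts: pp0:1 pp1:2 pp2:2 pp3:1
Op 4: write(P1, v1, 177). refcount(pp1)=2>1 -> COPY to pp4. 5 ppages; refcounts: pp0:1 pp1:1 pp2:2 pp3:1 pp4:1
Op 5: fork(P0) -> P2. 5 ppages; refcounts: pp0:1 pp1:2 pp2:3 pp3:2 pp4:1
Op 6: write(P2, v1, 154). refcount(pp1)=2>1 -> COPY to pp5. 6 ppages; refcounts: pp0:1 pp1:1 pp2:3 pp3:2 pp4:1 pp5:1
P0: v0 -> pp3 = 176
P1: v0 -> pp0 = 35
P2: v0 -> pp3 = 176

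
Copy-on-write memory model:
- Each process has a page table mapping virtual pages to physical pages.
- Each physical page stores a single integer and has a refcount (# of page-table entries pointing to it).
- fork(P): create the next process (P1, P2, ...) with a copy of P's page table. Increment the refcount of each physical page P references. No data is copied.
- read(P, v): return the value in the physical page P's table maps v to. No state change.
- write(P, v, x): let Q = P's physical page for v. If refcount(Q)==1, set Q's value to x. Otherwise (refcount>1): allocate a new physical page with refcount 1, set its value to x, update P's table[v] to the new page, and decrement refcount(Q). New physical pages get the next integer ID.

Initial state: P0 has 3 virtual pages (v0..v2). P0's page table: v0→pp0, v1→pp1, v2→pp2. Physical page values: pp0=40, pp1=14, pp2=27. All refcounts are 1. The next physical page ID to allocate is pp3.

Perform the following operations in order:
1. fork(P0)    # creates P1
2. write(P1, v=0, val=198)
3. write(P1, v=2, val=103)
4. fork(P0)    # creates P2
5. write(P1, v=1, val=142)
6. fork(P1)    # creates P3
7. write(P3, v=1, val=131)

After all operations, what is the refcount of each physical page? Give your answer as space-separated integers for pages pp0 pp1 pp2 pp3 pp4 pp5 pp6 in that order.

Op 1: fork(P0) -> P1. 3 ppages; refcounts: pp0:2 pp1:2 pp2:2
Op 2: write(P1, v0, 198). refcount(pp0)=2>1 -> COPY to pp3. 4 ppages; refcounts: pp0:1 pp1:2 pp2:2 pp3:1
Op 3: write(P1, v2, 103). refcount(pp2)=2>1 -> COPY to pp4. 5 ppages; refcounts: pp0:1 pp1:2 pp2:1 pp3:1 pp4:1
Op 4: fork(P0) -> P2. 5 ppages; refcounts: pp0:2 pp1:3 pp2:2 pp3:1 pp4:1
Op 5: write(P1, v1, 142). refcount(pp1)=3>1 -> COPY to pp5. 6 ppages; refcounts: pp0:2 pp1:2 pp2:2 pp3:1 pp4:1 pp5:1
Op 6: fork(P1) -> P3. 6 ppages; refcounts: pp0:2 pp1:2 pp2:2 pp3:2 pp4:2 pp5:2
Op 7: write(P3, v1, 131). refcount(pp5)=2>1 -> COPY to pp6. 7 ppages; refcounts: pp0:2 pp1:2 pp2:2 pp3:2 pp4:2 pp5:1 pp6:1

Answer: 2 2 2 2 2 1 1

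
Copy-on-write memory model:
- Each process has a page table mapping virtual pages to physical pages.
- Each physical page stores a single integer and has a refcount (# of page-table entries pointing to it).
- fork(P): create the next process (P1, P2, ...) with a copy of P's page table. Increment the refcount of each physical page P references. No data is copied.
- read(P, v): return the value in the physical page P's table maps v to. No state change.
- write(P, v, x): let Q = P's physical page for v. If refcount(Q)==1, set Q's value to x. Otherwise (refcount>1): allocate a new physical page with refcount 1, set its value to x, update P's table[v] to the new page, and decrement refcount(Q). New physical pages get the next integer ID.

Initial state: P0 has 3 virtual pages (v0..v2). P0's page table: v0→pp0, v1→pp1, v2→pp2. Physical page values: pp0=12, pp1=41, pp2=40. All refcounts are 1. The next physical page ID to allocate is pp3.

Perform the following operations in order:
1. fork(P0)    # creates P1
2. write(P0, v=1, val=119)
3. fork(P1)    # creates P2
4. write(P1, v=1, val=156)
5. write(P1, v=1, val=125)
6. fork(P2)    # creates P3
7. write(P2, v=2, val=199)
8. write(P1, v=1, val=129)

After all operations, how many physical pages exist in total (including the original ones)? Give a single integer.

Answer: 6

Derivation:
Op 1: fork(P0) -> P1. 3 ppages; refcounts: pp0:2 pp1:2 pp2:2
Op 2: write(P0, v1, 119). refcount(pp1)=2>1 -> COPY to pp3. 4 ppages; refcounts: pp0:2 pp1:1 pp2:2 pp3:1
Op 3: fork(P1) -> P2. 4 ppages; refcounts: pp0:3 pp1:2 pp2:3 pp3:1
Op 4: write(P1, v1, 156). refcount(pp1)=2>1 -> COPY to pp4. 5 ppages; refcounts: pp0:3 pp1:1 pp2:3 pp3:1 pp4:1
Op 5: write(P1, v1, 125). refcount(pp4)=1 -> write in place. 5 ppages; refcounts: pp0:3 pp1:1 pp2:3 pp3:1 pp4:1
Op 6: fork(P2) -> P3. 5 ppages; refcounts: pp0:4 pp1:2 pp2:4 pp3:1 pp4:1
Op 7: write(P2, v2, 199). refcount(pp2)=4>1 -> COPY to pp5. 6 ppages; refcounts: pp0:4 pp1:2 pp2:3 pp3:1 pp4:1 pp5:1
Op 8: write(P1, v1, 129). refcount(pp4)=1 -> write in place. 6 ppages; refcounts: pp0:4 pp1:2 pp2:3 pp3:1 pp4:1 pp5:1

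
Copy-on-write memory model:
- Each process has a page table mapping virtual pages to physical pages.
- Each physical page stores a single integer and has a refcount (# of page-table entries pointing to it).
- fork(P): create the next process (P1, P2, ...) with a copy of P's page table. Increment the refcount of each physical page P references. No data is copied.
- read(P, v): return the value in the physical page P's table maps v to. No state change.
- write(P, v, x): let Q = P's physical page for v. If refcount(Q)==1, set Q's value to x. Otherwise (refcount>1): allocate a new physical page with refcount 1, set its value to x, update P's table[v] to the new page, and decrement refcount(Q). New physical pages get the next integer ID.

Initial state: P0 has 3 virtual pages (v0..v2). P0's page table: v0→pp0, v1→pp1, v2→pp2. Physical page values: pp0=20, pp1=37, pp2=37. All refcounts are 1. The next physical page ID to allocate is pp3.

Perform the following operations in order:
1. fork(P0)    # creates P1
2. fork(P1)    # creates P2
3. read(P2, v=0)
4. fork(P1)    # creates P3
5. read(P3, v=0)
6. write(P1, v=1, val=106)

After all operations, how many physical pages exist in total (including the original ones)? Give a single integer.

Answer: 4

Derivation:
Op 1: fork(P0) -> P1. 3 ppages; refcounts: pp0:2 pp1:2 pp2:2
Op 2: fork(P1) -> P2. 3 ppages; refcounts: pp0:3 pp1:3 pp2:3
Op 3: read(P2, v0) -> 20. No state change.
Op 4: fork(P1) -> P3. 3 ppages; refcounts: pp0:4 pp1:4 pp2:4
Op 5: read(P3, v0) -> 20. No state change.
Op 6: write(P1, v1, 106). refcount(pp1)=4>1 -> COPY to pp3. 4 ppages; refcounts: pp0:4 pp1:3 pp2:4 pp3:1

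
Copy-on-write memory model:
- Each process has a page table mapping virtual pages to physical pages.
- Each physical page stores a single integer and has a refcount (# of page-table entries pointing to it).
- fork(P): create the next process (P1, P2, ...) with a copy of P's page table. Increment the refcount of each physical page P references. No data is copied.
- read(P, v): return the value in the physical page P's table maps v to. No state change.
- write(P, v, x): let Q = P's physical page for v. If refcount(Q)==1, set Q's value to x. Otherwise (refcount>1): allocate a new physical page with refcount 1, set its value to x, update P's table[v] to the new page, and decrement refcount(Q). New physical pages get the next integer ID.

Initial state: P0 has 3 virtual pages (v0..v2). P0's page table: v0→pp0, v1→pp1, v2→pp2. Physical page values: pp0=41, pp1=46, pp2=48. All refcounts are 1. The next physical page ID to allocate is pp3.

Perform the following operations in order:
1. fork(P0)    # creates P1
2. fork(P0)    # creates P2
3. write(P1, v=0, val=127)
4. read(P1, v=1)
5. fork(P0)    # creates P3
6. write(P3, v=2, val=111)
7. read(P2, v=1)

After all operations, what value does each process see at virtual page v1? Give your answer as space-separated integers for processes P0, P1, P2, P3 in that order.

Op 1: fork(P0) -> P1. 3 ppages; refcounts: pp0:2 pp1:2 pp2:2
Op 2: fork(P0) -> P2. 3 ppages; refcounts: pp0:3 pp1:3 pp2:3
Op 3: write(P1, v0, 127). refcount(pp0)=3>1 -> COPY to pp3. 4 ppages; refcounts: pp0:2 pp1:3 pp2:3 pp3:1
Op 4: read(P1, v1) -> 46. No state change.
Op 5: fork(P0) -> P3. 4 ppages; refcounts: pp0:3 pp1:4 pp2:4 pp3:1
Op 6: write(P3, v2, 111). refcount(pp2)=4>1 -> COPY to pp4. 5 ppages; refcounts: pp0:3 pp1:4 pp2:3 pp3:1 pp4:1
Op 7: read(P2, v1) -> 46. No state change.
P0: v1 -> pp1 = 46
P1: v1 -> pp1 = 46
P2: v1 -> pp1 = 46
P3: v1 -> pp1 = 46

Answer: 46 46 46 46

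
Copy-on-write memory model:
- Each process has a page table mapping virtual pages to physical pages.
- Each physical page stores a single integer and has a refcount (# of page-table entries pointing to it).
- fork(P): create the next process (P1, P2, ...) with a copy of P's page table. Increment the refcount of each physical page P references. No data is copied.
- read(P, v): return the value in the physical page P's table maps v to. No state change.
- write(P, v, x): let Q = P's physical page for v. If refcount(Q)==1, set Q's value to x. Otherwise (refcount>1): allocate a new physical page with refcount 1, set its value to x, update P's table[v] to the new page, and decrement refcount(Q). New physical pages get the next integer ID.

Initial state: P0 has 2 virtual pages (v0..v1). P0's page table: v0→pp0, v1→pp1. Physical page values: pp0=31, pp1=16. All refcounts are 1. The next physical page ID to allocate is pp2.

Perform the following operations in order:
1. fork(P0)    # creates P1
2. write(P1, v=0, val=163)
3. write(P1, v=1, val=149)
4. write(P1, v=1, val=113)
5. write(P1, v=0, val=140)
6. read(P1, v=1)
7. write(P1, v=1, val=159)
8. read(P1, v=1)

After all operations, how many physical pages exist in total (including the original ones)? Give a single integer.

Answer: 4

Derivation:
Op 1: fork(P0) -> P1. 2 ppages; refcounts: pp0:2 pp1:2
Op 2: write(P1, v0, 163). refcount(pp0)=2>1 -> COPY to pp2. 3 ppages; refcounts: pp0:1 pp1:2 pp2:1
Op 3: write(P1, v1, 149). refcount(pp1)=2>1 -> COPY to pp3. 4 ppages; refcounts: pp0:1 pp1:1 pp2:1 pp3:1
Op 4: write(P1, v1, 113). refcount(pp3)=1 -> write in place. 4 ppages; refcounts: pp0:1 pp1:1 pp2:1 pp3:1
Op 5: write(P1, v0, 140). refcount(pp2)=1 -> write in place. 4 ppages; refcounts: pp0:1 pp1:1 pp2:1 pp3:1
Op 6: read(P1, v1) -> 113. No state change.
Op 7: write(P1, v1, 159). refcount(pp3)=1 -> write in place. 4 ppages; refcounts: pp0:1 pp1:1 pp2:1 pp3:1
Op 8: read(P1, v1) -> 159. No state change.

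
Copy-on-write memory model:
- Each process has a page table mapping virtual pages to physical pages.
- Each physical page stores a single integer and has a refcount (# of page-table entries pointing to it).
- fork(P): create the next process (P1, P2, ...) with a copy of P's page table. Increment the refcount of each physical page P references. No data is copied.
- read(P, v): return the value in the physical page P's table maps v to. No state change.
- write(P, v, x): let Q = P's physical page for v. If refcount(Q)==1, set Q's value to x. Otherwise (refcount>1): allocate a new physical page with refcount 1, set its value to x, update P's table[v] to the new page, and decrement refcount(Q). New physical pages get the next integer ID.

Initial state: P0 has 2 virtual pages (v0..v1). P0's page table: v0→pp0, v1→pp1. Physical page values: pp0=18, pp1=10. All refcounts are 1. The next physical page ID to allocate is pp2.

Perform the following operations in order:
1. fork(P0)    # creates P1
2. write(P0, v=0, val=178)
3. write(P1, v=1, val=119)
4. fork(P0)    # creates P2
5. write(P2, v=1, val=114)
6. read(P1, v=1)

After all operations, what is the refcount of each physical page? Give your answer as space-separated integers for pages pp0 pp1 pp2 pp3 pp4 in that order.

Op 1: fork(P0) -> P1. 2 ppages; refcounts: pp0:2 pp1:2
Op 2: write(P0, v0, 178). refcount(pp0)=2>1 -> COPY to pp2. 3 ppages; refcounts: pp0:1 pp1:2 pp2:1
Op 3: write(P1, v1, 119). refcount(pp1)=2>1 -> COPY to pp3. 4 ppages; refcounts: pp0:1 pp1:1 pp2:1 pp3:1
Op 4: fork(P0) -> P2. 4 ppages; refcounts: pp0:1 pp1:2 pp2:2 pp3:1
Op 5: write(P2, v1, 114). refcount(pp1)=2>1 -> COPY to pp4. 5 ppages; refcounts: pp0:1 pp1:1 pp2:2 pp3:1 pp4:1
Op 6: read(P1, v1) -> 119. No state change.

Answer: 1 1 2 1 1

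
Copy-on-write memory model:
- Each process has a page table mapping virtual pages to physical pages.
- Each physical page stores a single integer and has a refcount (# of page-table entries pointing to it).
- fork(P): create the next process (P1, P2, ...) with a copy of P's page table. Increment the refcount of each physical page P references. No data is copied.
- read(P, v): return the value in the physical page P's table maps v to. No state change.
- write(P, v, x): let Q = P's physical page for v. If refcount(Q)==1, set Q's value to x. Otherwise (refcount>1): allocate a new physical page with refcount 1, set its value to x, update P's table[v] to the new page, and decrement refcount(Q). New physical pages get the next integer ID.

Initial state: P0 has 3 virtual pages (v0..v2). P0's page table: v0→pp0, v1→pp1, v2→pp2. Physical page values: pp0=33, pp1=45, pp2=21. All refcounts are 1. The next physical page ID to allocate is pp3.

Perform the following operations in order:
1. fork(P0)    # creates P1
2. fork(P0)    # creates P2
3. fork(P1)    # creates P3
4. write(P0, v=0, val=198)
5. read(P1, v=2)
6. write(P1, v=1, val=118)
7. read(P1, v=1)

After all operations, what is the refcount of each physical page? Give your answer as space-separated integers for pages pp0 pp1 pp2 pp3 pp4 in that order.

Answer: 3 3 4 1 1

Derivation:
Op 1: fork(P0) -> P1. 3 ppages; refcounts: pp0:2 pp1:2 pp2:2
Op 2: fork(P0) -> P2. 3 ppages; refcounts: pp0:3 pp1:3 pp2:3
Op 3: fork(P1) -> P3. 3 ppages; refcounts: pp0:4 pp1:4 pp2:4
Op 4: write(P0, v0, 198). refcount(pp0)=4>1 -> COPY to pp3. 4 ppages; refcounts: pp0:3 pp1:4 pp2:4 pp3:1
Op 5: read(P1, v2) -> 21. No state change.
Op 6: write(P1, v1, 118). refcount(pp1)=4>1 -> COPY to pp4. 5 ppages; refcounts: pp0:3 pp1:3 pp2:4 pp3:1 pp4:1
Op 7: read(P1, v1) -> 118. No state change.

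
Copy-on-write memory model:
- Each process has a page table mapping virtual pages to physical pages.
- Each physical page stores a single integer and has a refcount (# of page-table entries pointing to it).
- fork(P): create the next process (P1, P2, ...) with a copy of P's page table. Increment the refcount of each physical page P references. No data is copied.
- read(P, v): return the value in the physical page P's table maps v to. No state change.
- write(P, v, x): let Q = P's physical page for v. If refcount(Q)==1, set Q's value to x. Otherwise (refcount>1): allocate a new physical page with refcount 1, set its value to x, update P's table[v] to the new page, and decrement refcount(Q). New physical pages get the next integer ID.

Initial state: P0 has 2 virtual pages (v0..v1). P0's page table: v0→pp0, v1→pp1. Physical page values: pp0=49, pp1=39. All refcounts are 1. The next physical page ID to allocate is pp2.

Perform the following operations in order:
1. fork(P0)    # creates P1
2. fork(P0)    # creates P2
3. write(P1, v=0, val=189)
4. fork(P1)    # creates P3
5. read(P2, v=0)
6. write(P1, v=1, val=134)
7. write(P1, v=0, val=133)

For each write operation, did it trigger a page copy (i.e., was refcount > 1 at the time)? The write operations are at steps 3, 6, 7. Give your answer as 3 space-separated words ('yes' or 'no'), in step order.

Op 1: fork(P0) -> P1. 2 ppages; refcounts: pp0:2 pp1:2
Op 2: fork(P0) -> P2. 2 ppages; refcounts: pp0:3 pp1:3
Op 3: write(P1, v0, 189). refcount(pp0)=3>1 -> COPY to pp2. 3 ppages; refcounts: pp0:2 pp1:3 pp2:1
Op 4: fork(P1) -> P3. 3 ppages; refcounts: pp0:2 pp1:4 pp2:2
Op 5: read(P2, v0) -> 49. No state change.
Op 6: write(P1, v1, 134). refcount(pp1)=4>1 -> COPY to pp3. 4 ppages; refcounts: pp0:2 pp1:3 pp2:2 pp3:1
Op 7: write(P1, v0, 133). refcount(pp2)=2>1 -> COPY to pp4. 5 ppages; refcounts: pp0:2 pp1:3 pp2:1 pp3:1 pp4:1

yes yes yes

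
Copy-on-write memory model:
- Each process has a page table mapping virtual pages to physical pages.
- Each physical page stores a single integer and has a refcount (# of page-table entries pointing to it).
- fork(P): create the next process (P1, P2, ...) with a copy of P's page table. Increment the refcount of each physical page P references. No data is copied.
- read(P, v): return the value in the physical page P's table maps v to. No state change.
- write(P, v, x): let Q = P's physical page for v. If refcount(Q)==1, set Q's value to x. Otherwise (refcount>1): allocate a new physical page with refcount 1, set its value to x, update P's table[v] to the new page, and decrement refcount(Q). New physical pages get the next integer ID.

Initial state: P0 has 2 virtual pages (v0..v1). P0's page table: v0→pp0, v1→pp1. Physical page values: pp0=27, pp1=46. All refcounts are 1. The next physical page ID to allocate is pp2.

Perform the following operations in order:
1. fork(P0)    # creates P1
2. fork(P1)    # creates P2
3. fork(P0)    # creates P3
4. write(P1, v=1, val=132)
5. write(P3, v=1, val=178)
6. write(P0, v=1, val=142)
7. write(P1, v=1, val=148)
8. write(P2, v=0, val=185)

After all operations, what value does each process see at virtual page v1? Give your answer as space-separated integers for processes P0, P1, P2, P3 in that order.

Op 1: fork(P0) -> P1. 2 ppages; refcounts: pp0:2 pp1:2
Op 2: fork(P1) -> P2. 2 ppages; refcounts: pp0:3 pp1:3
Op 3: fork(P0) -> P3. 2 ppages; refcounts: pp0:4 pp1:4
Op 4: write(P1, v1, 132). refcount(pp1)=4>1 -> COPY to pp2. 3 ppages; refcounts: pp0:4 pp1:3 pp2:1
Op 5: write(P3, v1, 178). refcount(pp1)=3>1 -> COPY to pp3. 4 ppages; refcounts: pp0:4 pp1:2 pp2:1 pp3:1
Op 6: write(P0, v1, 142). refcount(pp1)=2>1 -> COPY to pp4. 5 ppages; refcounts: pp0:4 pp1:1 pp2:1 pp3:1 pp4:1
Op 7: write(P1, v1, 148). refcount(pp2)=1 -> write in place. 5 ppages; refcounts: pp0:4 pp1:1 pp2:1 pp3:1 pp4:1
Op 8: write(P2, v0, 185). refcount(pp0)=4>1 -> COPY to pp5. 6 ppages; refcounts: pp0:3 pp1:1 pp2:1 pp3:1 pp4:1 pp5:1
P0: v1 -> pp4 = 142
P1: v1 -> pp2 = 148
P2: v1 -> pp1 = 46
P3: v1 -> pp3 = 178

Answer: 142 148 46 178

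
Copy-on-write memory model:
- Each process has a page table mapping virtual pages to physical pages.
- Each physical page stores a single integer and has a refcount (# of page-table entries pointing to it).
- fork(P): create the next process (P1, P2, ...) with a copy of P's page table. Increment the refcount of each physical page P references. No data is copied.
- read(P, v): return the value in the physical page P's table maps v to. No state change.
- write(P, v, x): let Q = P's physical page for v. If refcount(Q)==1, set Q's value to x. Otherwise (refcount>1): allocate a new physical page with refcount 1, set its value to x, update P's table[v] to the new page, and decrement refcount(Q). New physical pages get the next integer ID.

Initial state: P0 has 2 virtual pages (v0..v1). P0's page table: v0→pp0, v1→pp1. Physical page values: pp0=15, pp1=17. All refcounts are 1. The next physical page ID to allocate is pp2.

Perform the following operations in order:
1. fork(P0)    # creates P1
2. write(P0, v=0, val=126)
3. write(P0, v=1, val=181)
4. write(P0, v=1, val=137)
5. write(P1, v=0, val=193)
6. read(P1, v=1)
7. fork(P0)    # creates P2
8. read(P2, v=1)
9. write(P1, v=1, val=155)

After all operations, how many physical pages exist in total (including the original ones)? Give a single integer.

Answer: 4

Derivation:
Op 1: fork(P0) -> P1. 2 ppages; refcounts: pp0:2 pp1:2
Op 2: write(P0, v0, 126). refcount(pp0)=2>1 -> COPY to pp2. 3 ppages; refcounts: pp0:1 pp1:2 pp2:1
Op 3: write(P0, v1, 181). refcount(pp1)=2>1 -> COPY to pp3. 4 ppages; refcounts: pp0:1 pp1:1 pp2:1 pp3:1
Op 4: write(P0, v1, 137). refcount(pp3)=1 -> write in place. 4 ppages; refcounts: pp0:1 pp1:1 pp2:1 pp3:1
Op 5: write(P1, v0, 193). refcount(pp0)=1 -> write in place. 4 ppages; refcounts: pp0:1 pp1:1 pp2:1 pp3:1
Op 6: read(P1, v1) -> 17. No state change.
Op 7: fork(P0) -> P2. 4 ppages; refcounts: pp0:1 pp1:1 pp2:2 pp3:2
Op 8: read(P2, v1) -> 137. No state change.
Op 9: write(P1, v1, 155). refcount(pp1)=1 -> write in place. 4 ppages; refcounts: pp0:1 pp1:1 pp2:2 pp3:2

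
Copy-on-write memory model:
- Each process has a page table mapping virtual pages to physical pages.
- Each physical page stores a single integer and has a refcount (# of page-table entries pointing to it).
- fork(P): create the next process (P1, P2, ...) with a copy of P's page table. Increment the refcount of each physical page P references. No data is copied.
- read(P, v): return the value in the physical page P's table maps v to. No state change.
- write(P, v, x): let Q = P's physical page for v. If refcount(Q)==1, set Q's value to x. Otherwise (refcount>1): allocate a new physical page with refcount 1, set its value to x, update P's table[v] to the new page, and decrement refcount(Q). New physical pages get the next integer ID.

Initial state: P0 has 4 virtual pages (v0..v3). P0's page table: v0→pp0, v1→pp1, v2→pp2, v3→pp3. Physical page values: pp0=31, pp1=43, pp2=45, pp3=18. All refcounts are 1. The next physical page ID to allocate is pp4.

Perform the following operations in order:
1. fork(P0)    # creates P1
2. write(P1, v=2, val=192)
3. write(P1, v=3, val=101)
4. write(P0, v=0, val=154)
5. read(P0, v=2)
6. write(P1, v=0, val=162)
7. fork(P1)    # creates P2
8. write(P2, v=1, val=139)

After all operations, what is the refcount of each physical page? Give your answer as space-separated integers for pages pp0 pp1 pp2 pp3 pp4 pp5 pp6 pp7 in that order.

Answer: 2 2 1 1 2 2 1 1

Derivation:
Op 1: fork(P0) -> P1. 4 ppages; refcounts: pp0:2 pp1:2 pp2:2 pp3:2
Op 2: write(P1, v2, 192). refcount(pp2)=2>1 -> COPY to pp4. 5 ppages; refcounts: pp0:2 pp1:2 pp2:1 pp3:2 pp4:1
Op 3: write(P1, v3, 101). refcount(pp3)=2>1 -> COPY to pp5. 6 ppages; refcounts: pp0:2 pp1:2 pp2:1 pp3:1 pp4:1 pp5:1
Op 4: write(P0, v0, 154). refcount(pp0)=2>1 -> COPY to pp6. 7 ppages; refcounts: pp0:1 pp1:2 pp2:1 pp3:1 pp4:1 pp5:1 pp6:1
Op 5: read(P0, v2) -> 45. No state change.
Op 6: write(P1, v0, 162). refcount(pp0)=1 -> write in place. 7 ppages; refcounts: pp0:1 pp1:2 pp2:1 pp3:1 pp4:1 pp5:1 pp6:1
Op 7: fork(P1) -> P2. 7 ppages; refcounts: pp0:2 pp1:3 pp2:1 pp3:1 pp4:2 pp5:2 pp6:1
Op 8: write(P2, v1, 139). refcount(pp1)=3>1 -> COPY to pp7. 8 ppages; refcounts: pp0:2 pp1:2 pp2:1 pp3:1 pp4:2 pp5:2 pp6:1 pp7:1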